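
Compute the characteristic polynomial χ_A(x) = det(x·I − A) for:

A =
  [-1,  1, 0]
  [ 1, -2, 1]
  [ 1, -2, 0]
x^3 + 3*x^2 + 3*x + 1

Expanding det(x·I − A) (e.g. by cofactor expansion or by noting that A is similar to its Jordan form J, which has the same characteristic polynomial as A) gives
  χ_A(x) = x^3 + 3*x^2 + 3*x + 1
which factors as (x + 1)^3. The eigenvalues (with algebraic multiplicities) are λ = -1 with multiplicity 3.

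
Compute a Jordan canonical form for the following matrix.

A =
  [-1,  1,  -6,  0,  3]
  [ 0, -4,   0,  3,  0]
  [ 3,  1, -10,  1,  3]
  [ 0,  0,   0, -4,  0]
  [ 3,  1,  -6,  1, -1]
J_2(-4) ⊕ J_2(-4) ⊕ J_1(-4)

The characteristic polynomial is
  det(x·I − A) = x^5 + 20*x^4 + 160*x^3 + 640*x^2 + 1280*x + 1024 = (x + 4)^5

Eigenvalues and multiplicities (the geometric multiplicity of λ is n − rank(A − λI), which equals the number of Jordan blocks for λ):
  λ = -4: algebraic multiplicity = 5, geometric multiplicity = 3

Determining the block sizes for each eigenvalue:
  λ = -4: with am = 5 and gm = 3, the partition is not yet determined (e.g. several partitions of 5 into 3 parts exist). Let N = A − (-4)·I. Computing rank(N^1) = 2, rank(N^2) = 0; the number of blocks of size ≥ j is rank(N^{j−1}) − rank(N^j), giving [3, 2]. So we have 2 block(s) of size 2, 1 block(s) of size 1 → block sizes [2, 2, 1]

Assembling the blocks gives a Jordan form
J =
  [-4,  1,  0,  0,  0]
  [ 0, -4,  0,  0,  0]
  [ 0,  0, -4,  1,  0]
  [ 0,  0,  0, -4,  0]
  [ 0,  0,  0,  0, -4]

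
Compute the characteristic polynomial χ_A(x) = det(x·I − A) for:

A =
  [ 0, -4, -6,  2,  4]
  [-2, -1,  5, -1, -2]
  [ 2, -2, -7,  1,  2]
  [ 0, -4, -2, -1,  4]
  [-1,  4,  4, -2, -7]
x^5 + 16*x^4 + 102*x^3 + 324*x^2 + 513*x + 324

Expanding det(x·I − A) (e.g. by cofactor expansion or by noting that A is similar to its Jordan form J, which has the same characteristic polynomial as A) gives
  χ_A(x) = x^5 + 16*x^4 + 102*x^3 + 324*x^2 + 513*x + 324
which factors as (x + 3)^4*(x + 4). The eigenvalues (with algebraic multiplicities) are λ = -4 with multiplicity 1, λ = -3 with multiplicity 4.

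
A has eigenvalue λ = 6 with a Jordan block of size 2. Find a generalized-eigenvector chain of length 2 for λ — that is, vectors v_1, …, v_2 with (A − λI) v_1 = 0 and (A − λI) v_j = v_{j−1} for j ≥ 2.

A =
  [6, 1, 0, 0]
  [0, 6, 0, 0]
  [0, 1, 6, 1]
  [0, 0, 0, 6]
A Jordan chain for λ = 6 of length 2:
v_1 = (1, 0, 1, 0)ᵀ
v_2 = (0, 1, 0, 0)ᵀ

Let N = A − (6)·I. We want v_2 with N^2 v_2 = 0 but N^1 v_2 ≠ 0; then v_{j-1} := N · v_j for j = 2, …, 2.

Pick v_2 = (0, 1, 0, 0)ᵀ.
Then v_1 = N · v_2 = (1, 0, 1, 0)ᵀ.

Sanity check: (A − (6)·I) v_1 = (0, 0, 0, 0)ᵀ = 0. ✓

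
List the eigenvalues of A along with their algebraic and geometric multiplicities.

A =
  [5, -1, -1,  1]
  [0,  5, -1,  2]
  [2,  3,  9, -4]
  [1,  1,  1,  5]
λ = 6: alg = 4, geom = 2

Step 1 — factor the characteristic polynomial to read off the algebraic multiplicities:
  χ_A(x) = (x - 6)^4

Step 2 — compute geometric multiplicities via the rank-nullity identity g(λ) = n − rank(A − λI):
  rank(A − (6)·I) = 2, so dim ker(A − (6)·I) = n − 2 = 2

Summary:
  λ = 6: algebraic multiplicity = 4, geometric multiplicity = 2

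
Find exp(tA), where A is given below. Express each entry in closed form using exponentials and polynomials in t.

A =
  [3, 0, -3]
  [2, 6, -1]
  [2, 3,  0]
e^{tA} =
  [-3*t^2*exp(3*t) + exp(3*t), -9*t^2*exp(3*t)/2, 9*t^2*exp(3*t)/2 - 3*t*exp(3*t)]
  [2*t^2*exp(3*t) + 2*t*exp(3*t), 3*t^2*exp(3*t) + 3*t*exp(3*t) + exp(3*t), -3*t^2*exp(3*t) - t*exp(3*t)]
  [2*t*exp(3*t), 3*t*exp(3*t), -3*t*exp(3*t) + exp(3*t)]

Strategy: write A = P · J · P⁻¹ where J is a Jordan canonical form, so e^{tA} = P · e^{tJ} · P⁻¹, and e^{tJ} can be computed block-by-block.

A has Jordan form
J =
  [3, 1, 0]
  [0, 3, 1]
  [0, 0, 3]
(up to reordering of blocks).

Per-block formulas:
  For a 3×3 Jordan block J_3(3): exp(t · J_3(3)) = e^(3t)·(I + t·N + (t^2/2)·N^2), where N is the 3×3 nilpotent shift.

After assembling e^{tJ} and conjugating by P, we get:

e^{tA} =
  [-3*t^2*exp(3*t) + exp(3*t), -9*t^2*exp(3*t)/2, 9*t^2*exp(3*t)/2 - 3*t*exp(3*t)]
  [2*t^2*exp(3*t) + 2*t*exp(3*t), 3*t^2*exp(3*t) + 3*t*exp(3*t) + exp(3*t), -3*t^2*exp(3*t) - t*exp(3*t)]
  [2*t*exp(3*t), 3*t*exp(3*t), -3*t*exp(3*t) + exp(3*t)]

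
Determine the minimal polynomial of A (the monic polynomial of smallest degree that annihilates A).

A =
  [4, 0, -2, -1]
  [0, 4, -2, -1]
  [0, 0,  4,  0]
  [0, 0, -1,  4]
x^3 - 12*x^2 + 48*x - 64

The characteristic polynomial is χ_A(x) = (x - 4)^4, so the eigenvalues are known. The minimal polynomial is
  m_A(x) = Π_λ (x − λ)^{k_λ}
where k_λ is the size of the *largest* Jordan block for λ (equivalently, the smallest k with (A − λI)^k v = 0 for every generalised eigenvector v of λ).

  λ = 4: largest Jordan block has size 3, contributing (x − 4)^3

So m_A(x) = (x - 4)^3 = x^3 - 12*x^2 + 48*x - 64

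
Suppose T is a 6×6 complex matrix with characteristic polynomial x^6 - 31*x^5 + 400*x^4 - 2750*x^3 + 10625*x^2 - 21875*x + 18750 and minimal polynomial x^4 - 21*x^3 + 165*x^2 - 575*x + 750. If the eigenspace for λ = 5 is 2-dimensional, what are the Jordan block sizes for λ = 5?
Block sizes for λ = 5: [3, 2]

Step 1 — from the characteristic polynomial, algebraic multiplicity of λ = 5 is 5. From dim ker(T − (5)·I) = 2, there are exactly 2 Jordan blocks for λ = 5.
Step 2 — from the minimal polynomial, the factor (x − 5)^3 tells us the largest block for λ = 5 has size 3.
Step 3 — with total size 5, 2 blocks, and largest block 3, the block sizes (in nonincreasing order) are [3, 2].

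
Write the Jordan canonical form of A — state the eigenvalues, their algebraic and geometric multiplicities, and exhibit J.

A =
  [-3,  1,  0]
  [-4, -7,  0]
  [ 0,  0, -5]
J_2(-5) ⊕ J_1(-5)

The characteristic polynomial is
  det(x·I − A) = x^3 + 15*x^2 + 75*x + 125 = (x + 5)^3

Eigenvalues and multiplicities (the geometric multiplicity of λ is n − rank(A − λI), which equals the number of Jordan blocks for λ):
  λ = -5: algebraic multiplicity = 3, geometric multiplicity = 2

Determining the block sizes for each eigenvalue:
  λ = -5: 2 blocks summing to 3 forces exactly one block of size 2 and the rest size 1 → block sizes [2, 1]

Assembling the blocks gives a Jordan form
J =
  [-5,  1,  0]
  [ 0, -5,  0]
  [ 0,  0, -5]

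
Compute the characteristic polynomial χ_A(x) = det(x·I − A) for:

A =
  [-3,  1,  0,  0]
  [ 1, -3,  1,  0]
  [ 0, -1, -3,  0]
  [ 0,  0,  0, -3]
x^4 + 12*x^3 + 54*x^2 + 108*x + 81

Expanding det(x·I − A) (e.g. by cofactor expansion or by noting that A is similar to its Jordan form J, which has the same characteristic polynomial as A) gives
  χ_A(x) = x^4 + 12*x^3 + 54*x^2 + 108*x + 81
which factors as (x + 3)^4. The eigenvalues (with algebraic multiplicities) are λ = -3 with multiplicity 4.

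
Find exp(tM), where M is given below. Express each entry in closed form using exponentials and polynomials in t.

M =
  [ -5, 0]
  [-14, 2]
e^{tM} =
  [exp(-5*t), 0]
  [-2*exp(2*t) + 2*exp(-5*t), exp(2*t)]

Strategy: write M = P · J · P⁻¹ where J is a Jordan canonical form, so e^{tM} = P · e^{tJ} · P⁻¹, and e^{tJ} can be computed block-by-block.

M has Jordan form
J =
  [-5, 0]
  [ 0, 2]
(up to reordering of blocks).

Per-block formulas:
  For a 1×1 block at λ = -5: exp(t · [-5]) = [e^(-5t)].
  For a 1×1 block at λ = 2: exp(t · [2]) = [e^(2t)].

After assembling e^{tJ} and conjugating by P, we get:

e^{tM} =
  [exp(-5*t), 0]
  [-2*exp(2*t) + 2*exp(-5*t), exp(2*t)]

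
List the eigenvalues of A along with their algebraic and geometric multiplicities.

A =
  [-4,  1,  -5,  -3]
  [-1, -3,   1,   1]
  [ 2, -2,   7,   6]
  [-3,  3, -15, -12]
λ = -3: alg = 4, geom = 2

Step 1 — factor the characteristic polynomial to read off the algebraic multiplicities:
  χ_A(x) = (x + 3)^4

Step 2 — compute geometric multiplicities via the rank-nullity identity g(λ) = n − rank(A − λI):
  rank(A − (-3)·I) = 2, so dim ker(A − (-3)·I) = n − 2 = 2

Summary:
  λ = -3: algebraic multiplicity = 4, geometric multiplicity = 2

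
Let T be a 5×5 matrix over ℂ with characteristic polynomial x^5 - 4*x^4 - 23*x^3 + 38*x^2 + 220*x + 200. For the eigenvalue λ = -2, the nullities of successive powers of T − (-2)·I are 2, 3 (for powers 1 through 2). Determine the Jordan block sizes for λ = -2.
Block sizes for λ = -2: [2, 1]

From the dimensions of kernels of powers, the number of Jordan blocks of size at least j is d_j − d_{j−1} where d_j = dim ker(N^j) (with d_0 = 0). Computing the differences gives [2, 1].
The number of blocks of size exactly k is (#blocks of size ≥ k) − (#blocks of size ≥ k + 1), so the partition is: 1 block(s) of size 1, 1 block(s) of size 2.
In nonincreasing order the block sizes are [2, 1].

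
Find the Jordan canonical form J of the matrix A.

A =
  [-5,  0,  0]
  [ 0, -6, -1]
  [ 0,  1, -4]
J_2(-5) ⊕ J_1(-5)

The characteristic polynomial is
  det(x·I − A) = x^3 + 15*x^2 + 75*x + 125 = (x + 5)^3

Eigenvalues and multiplicities (the geometric multiplicity of λ is n − rank(A − λI), which equals the number of Jordan blocks for λ):
  λ = -5: algebraic multiplicity = 3, geometric multiplicity = 2

Determining the block sizes for each eigenvalue:
  λ = -5: 2 blocks summing to 3 forces exactly one block of size 2 and the rest size 1 → block sizes [2, 1]

Assembling the blocks gives a Jordan form
J =
  [-5,  1,  0]
  [ 0, -5,  0]
  [ 0,  0, -5]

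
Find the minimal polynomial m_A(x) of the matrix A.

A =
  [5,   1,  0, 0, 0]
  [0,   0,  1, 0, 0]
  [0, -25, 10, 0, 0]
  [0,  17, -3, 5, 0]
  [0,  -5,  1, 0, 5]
x^3 - 15*x^2 + 75*x - 125

The characteristic polynomial is χ_A(x) = (x - 5)^5, so the eigenvalues are known. The minimal polynomial is
  m_A(x) = Π_λ (x − λ)^{k_λ}
where k_λ is the size of the *largest* Jordan block for λ (equivalently, the smallest k with (A − λI)^k v = 0 for every generalised eigenvector v of λ).

  λ = 5: largest Jordan block has size 3, contributing (x − 5)^3

So m_A(x) = (x - 5)^3 = x^3 - 15*x^2 + 75*x - 125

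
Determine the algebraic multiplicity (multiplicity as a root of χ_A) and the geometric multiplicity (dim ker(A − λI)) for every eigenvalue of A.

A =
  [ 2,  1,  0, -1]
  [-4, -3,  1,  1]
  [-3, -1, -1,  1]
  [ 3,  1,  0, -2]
λ = -1: alg = 4, geom = 2

Step 1 — factor the characteristic polynomial to read off the algebraic multiplicities:
  χ_A(x) = (x + 1)^4

Step 2 — compute geometric multiplicities via the rank-nullity identity g(λ) = n − rank(A − λI):
  rank(A − (-1)·I) = 2, so dim ker(A − (-1)·I) = n − 2 = 2

Summary:
  λ = -1: algebraic multiplicity = 4, geometric multiplicity = 2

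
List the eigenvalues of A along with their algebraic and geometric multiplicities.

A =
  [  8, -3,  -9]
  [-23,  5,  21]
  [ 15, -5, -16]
λ = -1: alg = 3, geom = 1

Step 1 — factor the characteristic polynomial to read off the algebraic multiplicities:
  χ_A(x) = (x + 1)^3

Step 2 — compute geometric multiplicities via the rank-nullity identity g(λ) = n − rank(A − λI):
  rank(A − (-1)·I) = 2, so dim ker(A − (-1)·I) = n − 2 = 1

Summary:
  λ = -1: algebraic multiplicity = 3, geometric multiplicity = 1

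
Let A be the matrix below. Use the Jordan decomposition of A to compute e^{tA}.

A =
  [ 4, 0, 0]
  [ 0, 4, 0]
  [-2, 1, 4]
e^{tA} =
  [exp(4*t), 0, 0]
  [0, exp(4*t), 0]
  [-2*t*exp(4*t), t*exp(4*t), exp(4*t)]

Strategy: write A = P · J · P⁻¹ where J is a Jordan canonical form, so e^{tA} = P · e^{tJ} · P⁻¹, and e^{tJ} can be computed block-by-block.

A has Jordan form
J =
  [4, 1, 0]
  [0, 4, 0]
  [0, 0, 4]
(up to reordering of blocks).

Per-block formulas:
  For a 2×2 Jordan block J_2(4): exp(t · J_2(4)) = e^(4t)·(I + t·N), where N is the 2×2 nilpotent shift.
  For a 1×1 block at λ = 4: exp(t · [4]) = [e^(4t)].

After assembling e^{tJ} and conjugating by P, we get:

e^{tA} =
  [exp(4*t), 0, 0]
  [0, exp(4*t), 0]
  [-2*t*exp(4*t), t*exp(4*t), exp(4*t)]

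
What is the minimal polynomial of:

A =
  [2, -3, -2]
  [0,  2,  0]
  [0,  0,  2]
x^2 - 4*x + 4

The characteristic polynomial is χ_A(x) = (x - 2)^3, so the eigenvalues are known. The minimal polynomial is
  m_A(x) = Π_λ (x − λ)^{k_λ}
where k_λ is the size of the *largest* Jordan block for λ (equivalently, the smallest k with (A − λI)^k v = 0 for every generalised eigenvector v of λ).

  λ = 2: largest Jordan block has size 2, contributing (x − 2)^2

So m_A(x) = (x - 2)^2 = x^2 - 4*x + 4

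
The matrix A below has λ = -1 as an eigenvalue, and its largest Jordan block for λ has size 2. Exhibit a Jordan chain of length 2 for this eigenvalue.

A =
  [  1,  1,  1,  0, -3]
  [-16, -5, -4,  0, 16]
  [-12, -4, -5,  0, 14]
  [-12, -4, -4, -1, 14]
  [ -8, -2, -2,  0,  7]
A Jordan chain for λ = -1 of length 2:
v_1 = (-1, -4, 0, 0, -2)ᵀ
v_2 = (1, -3, 0, 0, 0)ᵀ

Let N = A − (-1)·I. We want v_2 with N^2 v_2 = 0 but N^1 v_2 ≠ 0; then v_{j-1} := N · v_j for j = 2, …, 2.

Pick v_2 = (1, -3, 0, 0, 0)ᵀ.
Then v_1 = N · v_2 = (-1, -4, 0, 0, -2)ᵀ.

Sanity check: (A − (-1)·I) v_1 = (0, 0, 0, 0, 0)ᵀ = 0. ✓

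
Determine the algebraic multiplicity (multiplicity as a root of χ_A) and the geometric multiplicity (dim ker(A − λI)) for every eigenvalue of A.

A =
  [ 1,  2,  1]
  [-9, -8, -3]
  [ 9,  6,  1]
λ = -2: alg = 3, geom = 2

Step 1 — factor the characteristic polynomial to read off the algebraic multiplicities:
  χ_A(x) = (x + 2)^3

Step 2 — compute geometric multiplicities via the rank-nullity identity g(λ) = n − rank(A − λI):
  rank(A − (-2)·I) = 1, so dim ker(A − (-2)·I) = n − 1 = 2

Summary:
  λ = -2: algebraic multiplicity = 3, geometric multiplicity = 2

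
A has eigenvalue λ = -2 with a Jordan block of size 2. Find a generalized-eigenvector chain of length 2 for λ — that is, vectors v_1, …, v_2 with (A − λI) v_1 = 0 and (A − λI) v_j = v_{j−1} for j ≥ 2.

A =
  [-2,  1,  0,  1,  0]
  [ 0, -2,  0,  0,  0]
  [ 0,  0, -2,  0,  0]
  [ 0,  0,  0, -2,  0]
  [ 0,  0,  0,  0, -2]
A Jordan chain for λ = -2 of length 2:
v_1 = (1, 0, 0, 0, 0)ᵀ
v_2 = (0, 1, 0, 0, 0)ᵀ

Let N = A − (-2)·I. We want v_2 with N^2 v_2 = 0 but N^1 v_2 ≠ 0; then v_{j-1} := N · v_j for j = 2, …, 2.

Pick v_2 = (0, 1, 0, 0, 0)ᵀ.
Then v_1 = N · v_2 = (1, 0, 0, 0, 0)ᵀ.

Sanity check: (A − (-2)·I) v_1 = (0, 0, 0, 0, 0)ᵀ = 0. ✓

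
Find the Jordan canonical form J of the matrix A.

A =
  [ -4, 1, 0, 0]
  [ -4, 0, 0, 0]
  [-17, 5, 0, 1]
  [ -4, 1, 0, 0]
J_2(-2) ⊕ J_2(0)

The characteristic polynomial is
  det(x·I − A) = x^4 + 4*x^3 + 4*x^2 = x^2*(x + 2)^2

Eigenvalues and multiplicities (the geometric multiplicity of λ is n − rank(A − λI), which equals the number of Jordan blocks for λ):
  λ = -2: algebraic multiplicity = 2, geometric multiplicity = 1
  λ = 0: algebraic multiplicity = 2, geometric multiplicity = 1

Determining the block sizes for each eigenvalue:
  λ = -2: one block (gm = 1), so the single block has size am = 2 → block sizes [2]
  λ = 0: one block (gm = 1), so the single block has size am = 2 → block sizes [2]

Assembling the blocks gives a Jordan form
J =
  [-2,  1, 0, 0]
  [ 0, -2, 0, 0]
  [ 0,  0, 0, 1]
  [ 0,  0, 0, 0]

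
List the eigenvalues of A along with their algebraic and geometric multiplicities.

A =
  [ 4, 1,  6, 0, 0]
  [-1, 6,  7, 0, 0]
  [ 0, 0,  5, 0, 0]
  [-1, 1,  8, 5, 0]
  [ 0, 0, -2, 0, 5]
λ = 5: alg = 5, geom = 3

Step 1 — factor the characteristic polynomial to read off the algebraic multiplicities:
  χ_A(x) = (x - 5)^5

Step 2 — compute geometric multiplicities via the rank-nullity identity g(λ) = n − rank(A − λI):
  rank(A − (5)·I) = 2, so dim ker(A − (5)·I) = n − 2 = 3

Summary:
  λ = 5: algebraic multiplicity = 5, geometric multiplicity = 3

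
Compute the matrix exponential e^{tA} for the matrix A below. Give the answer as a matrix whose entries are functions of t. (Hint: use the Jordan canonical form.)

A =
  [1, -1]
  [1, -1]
e^{tA} =
  [t + 1, -t]
  [t, 1 - t]

Strategy: write A = P · J · P⁻¹ where J is a Jordan canonical form, so e^{tA} = P · e^{tJ} · P⁻¹, and e^{tJ} can be computed block-by-block.

A has Jordan form
J =
  [0, 1]
  [0, 0]
(up to reordering of blocks).

Per-block formulas:
  For a 2×2 Jordan block J_2(0): exp(t · J_2(0)) = e^(0t)·(I + t·N), where N is the 2×2 nilpotent shift.

After assembling e^{tJ} and conjugating by P, we get:

e^{tA} =
  [t + 1, -t]
  [t, 1 - t]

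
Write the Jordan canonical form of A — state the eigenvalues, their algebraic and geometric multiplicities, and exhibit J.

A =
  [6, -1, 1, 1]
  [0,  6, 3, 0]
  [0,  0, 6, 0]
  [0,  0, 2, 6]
J_3(6) ⊕ J_1(6)

The characteristic polynomial is
  det(x·I − A) = x^4 - 24*x^3 + 216*x^2 - 864*x + 1296 = (x - 6)^4

Eigenvalues and multiplicities (the geometric multiplicity of λ is n − rank(A − λI), which equals the number of Jordan blocks for λ):
  λ = 6: algebraic multiplicity = 4, geometric multiplicity = 2

Determining the block sizes for each eigenvalue:
  λ = 6: with am = 4 and gm = 2, the partition is not yet determined (e.g. several partitions of 4 into 2 parts exist). Let N = A − (6)·I. Computing rank(N^1) = 2, rank(N^2) = 1, rank(N^3) = 0; the number of blocks of size ≥ j is rank(N^{j−1}) − rank(N^j), giving [2, 1, 1]. So we have 1 block(s) of size 3, 1 block(s) of size 1 → block sizes [3, 1]

Assembling the blocks gives a Jordan form
J =
  [6, 1, 0, 0]
  [0, 6, 1, 0]
  [0, 0, 6, 0]
  [0, 0, 0, 6]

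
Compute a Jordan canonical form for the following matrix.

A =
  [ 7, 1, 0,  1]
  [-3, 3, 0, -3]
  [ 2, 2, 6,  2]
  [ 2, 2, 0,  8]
J_2(6) ⊕ J_1(6) ⊕ J_1(6)

The characteristic polynomial is
  det(x·I − A) = x^4 - 24*x^3 + 216*x^2 - 864*x + 1296 = (x - 6)^4

Eigenvalues and multiplicities (the geometric multiplicity of λ is n − rank(A − λI), which equals the number of Jordan blocks for λ):
  λ = 6: algebraic multiplicity = 4, geometric multiplicity = 3

Determining the block sizes for each eigenvalue:
  λ = 6: 3 blocks summing to 4 forces exactly one block of size 2 and the rest size 1 → block sizes [2, 1, 1]

Assembling the blocks gives a Jordan form
J =
  [6, 1, 0, 0]
  [0, 6, 0, 0]
  [0, 0, 6, 0]
  [0, 0, 0, 6]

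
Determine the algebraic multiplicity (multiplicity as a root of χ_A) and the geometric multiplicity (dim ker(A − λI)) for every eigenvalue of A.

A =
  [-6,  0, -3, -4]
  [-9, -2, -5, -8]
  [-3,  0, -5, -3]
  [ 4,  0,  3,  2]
λ = -5: alg = 1, geom = 1; λ = -2: alg = 3, geom = 1

Step 1 — factor the characteristic polynomial to read off the algebraic multiplicities:
  χ_A(x) = (x + 2)^3*(x + 5)

Step 2 — compute geometric multiplicities via the rank-nullity identity g(λ) = n − rank(A − λI):
  rank(A − (-5)·I) = 3, so dim ker(A − (-5)·I) = n − 3 = 1
  rank(A − (-2)·I) = 3, so dim ker(A − (-2)·I) = n − 3 = 1

Summary:
  λ = -5: algebraic multiplicity = 1, geometric multiplicity = 1
  λ = -2: algebraic multiplicity = 3, geometric multiplicity = 1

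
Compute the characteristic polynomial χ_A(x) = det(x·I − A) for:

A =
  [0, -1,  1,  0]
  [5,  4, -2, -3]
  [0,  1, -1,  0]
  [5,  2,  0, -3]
x^4

Expanding det(x·I − A) (e.g. by cofactor expansion or by noting that A is similar to its Jordan form J, which has the same characteristic polynomial as A) gives
  χ_A(x) = x^4
which factors as x^4. The eigenvalues (with algebraic multiplicities) are λ = 0 with multiplicity 4.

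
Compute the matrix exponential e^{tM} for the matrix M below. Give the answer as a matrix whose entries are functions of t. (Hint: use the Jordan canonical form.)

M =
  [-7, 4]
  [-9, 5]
e^{tM} =
  [-6*t*exp(-t) + exp(-t), 4*t*exp(-t)]
  [-9*t*exp(-t), 6*t*exp(-t) + exp(-t)]

Strategy: write M = P · J · P⁻¹ where J is a Jordan canonical form, so e^{tM} = P · e^{tJ} · P⁻¹, and e^{tJ} can be computed block-by-block.

M has Jordan form
J =
  [-1,  1]
  [ 0, -1]
(up to reordering of blocks).

Per-block formulas:
  For a 2×2 Jordan block J_2(-1): exp(t · J_2(-1)) = e^(-1t)·(I + t·N), where N is the 2×2 nilpotent shift.

After assembling e^{tJ} and conjugating by P, we get:

e^{tM} =
  [-6*t*exp(-t) + exp(-t), 4*t*exp(-t)]
  [-9*t*exp(-t), 6*t*exp(-t) + exp(-t)]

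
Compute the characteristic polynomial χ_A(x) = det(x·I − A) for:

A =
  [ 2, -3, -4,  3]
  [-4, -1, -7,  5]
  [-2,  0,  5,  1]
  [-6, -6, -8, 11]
x^4 - 17*x^3 + 105*x^2 - 275*x + 250

Expanding det(x·I − A) (e.g. by cofactor expansion or by noting that A is similar to its Jordan form J, which has the same characteristic polynomial as A) gives
  χ_A(x) = x^4 - 17*x^3 + 105*x^2 - 275*x + 250
which factors as (x - 5)^3*(x - 2). The eigenvalues (with algebraic multiplicities) are λ = 2 with multiplicity 1, λ = 5 with multiplicity 3.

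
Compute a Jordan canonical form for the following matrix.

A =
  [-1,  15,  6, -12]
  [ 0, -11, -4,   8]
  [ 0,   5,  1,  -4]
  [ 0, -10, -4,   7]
J_2(-1) ⊕ J_1(-1) ⊕ J_1(-1)

The characteristic polynomial is
  det(x·I − A) = x^4 + 4*x^3 + 6*x^2 + 4*x + 1 = (x + 1)^4

Eigenvalues and multiplicities (the geometric multiplicity of λ is n − rank(A − λI), which equals the number of Jordan blocks for λ):
  λ = -1: algebraic multiplicity = 4, geometric multiplicity = 3

Determining the block sizes for each eigenvalue:
  λ = -1: 3 blocks summing to 4 forces exactly one block of size 2 and the rest size 1 → block sizes [2, 1, 1]

Assembling the blocks gives a Jordan form
J =
  [-1,  1,  0,  0]
  [ 0, -1,  0,  0]
  [ 0,  0, -1,  0]
  [ 0,  0,  0, -1]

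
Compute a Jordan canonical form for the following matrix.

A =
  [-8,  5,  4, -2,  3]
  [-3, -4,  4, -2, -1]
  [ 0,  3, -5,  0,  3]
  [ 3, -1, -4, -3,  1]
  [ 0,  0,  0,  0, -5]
J_3(-5) ⊕ J_1(-5) ⊕ J_1(-5)

The characteristic polynomial is
  det(x·I − A) = x^5 + 25*x^4 + 250*x^3 + 1250*x^2 + 3125*x + 3125 = (x + 5)^5

Eigenvalues and multiplicities (the geometric multiplicity of λ is n − rank(A − λI), which equals the number of Jordan blocks for λ):
  λ = -5: algebraic multiplicity = 5, geometric multiplicity = 3

Determining the block sizes for each eigenvalue:
  λ = -5: with am = 5 and gm = 3, the partition is not yet determined (e.g. several partitions of 5 into 3 parts exist). Let N = A − (-5)·I. Computing rank(N^1) = 2, rank(N^2) = 1, rank(N^3) = 0; the number of blocks of size ≥ j is rank(N^{j−1}) − rank(N^j), giving [3, 1, 1]. So we have 1 block(s) of size 3, 2 block(s) of size 1 → block sizes [3, 1, 1]

Assembling the blocks gives a Jordan form
J =
  [-5,  1,  0,  0,  0]
  [ 0, -5,  1,  0,  0]
  [ 0,  0, -5,  0,  0]
  [ 0,  0,  0, -5,  0]
  [ 0,  0,  0,  0, -5]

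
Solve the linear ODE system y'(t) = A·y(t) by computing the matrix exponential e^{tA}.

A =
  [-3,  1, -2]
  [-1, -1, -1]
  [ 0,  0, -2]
e^{tA} =
  [-t*exp(-2*t) + exp(-2*t), t*exp(-2*t), t^2*exp(-2*t)/2 - 2*t*exp(-2*t)]
  [-t*exp(-2*t), t*exp(-2*t) + exp(-2*t), t^2*exp(-2*t)/2 - t*exp(-2*t)]
  [0, 0, exp(-2*t)]

Strategy: write A = P · J · P⁻¹ where J is a Jordan canonical form, so e^{tA} = P · e^{tJ} · P⁻¹, and e^{tJ} can be computed block-by-block.

A has Jordan form
J =
  [-2,  1,  0]
  [ 0, -2,  1]
  [ 0,  0, -2]
(up to reordering of blocks).

Per-block formulas:
  For a 3×3 Jordan block J_3(-2): exp(t · J_3(-2)) = e^(-2t)·(I + t·N + (t^2/2)·N^2), where N is the 3×3 nilpotent shift.

After assembling e^{tJ} and conjugating by P, we get:

e^{tA} =
  [-t*exp(-2*t) + exp(-2*t), t*exp(-2*t), t^2*exp(-2*t)/2 - 2*t*exp(-2*t)]
  [-t*exp(-2*t), t*exp(-2*t) + exp(-2*t), t^2*exp(-2*t)/2 - t*exp(-2*t)]
  [0, 0, exp(-2*t)]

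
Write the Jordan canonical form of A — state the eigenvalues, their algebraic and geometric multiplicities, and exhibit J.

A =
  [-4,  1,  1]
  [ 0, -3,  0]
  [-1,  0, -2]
J_3(-3)

The characteristic polynomial is
  det(x·I − A) = x^3 + 9*x^2 + 27*x + 27 = (x + 3)^3

Eigenvalues and multiplicities (the geometric multiplicity of λ is n − rank(A − λI), which equals the number of Jordan blocks for λ):
  λ = -3: algebraic multiplicity = 3, geometric multiplicity = 1

Determining the block sizes for each eigenvalue:
  λ = -3: one block (gm = 1), so the single block has size am = 3 → block sizes [3]

Assembling the blocks gives a Jordan form
J =
  [-3,  1,  0]
  [ 0, -3,  1]
  [ 0,  0, -3]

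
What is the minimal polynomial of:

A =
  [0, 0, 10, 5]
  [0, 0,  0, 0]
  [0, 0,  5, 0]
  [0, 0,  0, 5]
x^2 - 5*x

The characteristic polynomial is χ_A(x) = x^2*(x - 5)^2, so the eigenvalues are known. The minimal polynomial is
  m_A(x) = Π_λ (x − λ)^{k_λ}
where k_λ is the size of the *largest* Jordan block for λ (equivalently, the smallest k with (A − λI)^k v = 0 for every generalised eigenvector v of λ).

  λ = 0: largest Jordan block has size 1, contributing (x − 0)
  λ = 5: largest Jordan block has size 1, contributing (x − 5)

So m_A(x) = x*(x - 5) = x^2 - 5*x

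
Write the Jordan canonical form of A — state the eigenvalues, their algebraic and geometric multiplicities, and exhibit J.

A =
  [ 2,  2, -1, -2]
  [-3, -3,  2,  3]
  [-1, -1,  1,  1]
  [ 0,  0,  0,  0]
J_3(0) ⊕ J_1(0)

The characteristic polynomial is
  det(x·I − A) = x^4

Eigenvalues and multiplicities (the geometric multiplicity of λ is n − rank(A − λI), which equals the number of Jordan blocks for λ):
  λ = 0: algebraic multiplicity = 4, geometric multiplicity = 2

Determining the block sizes for each eigenvalue:
  λ = 0: with am = 4 and gm = 2, the partition is not yet determined (e.g. several partitions of 4 into 2 parts exist). Let N = A − (0)·I. Computing rank(N^1) = 2, rank(N^2) = 1, rank(N^3) = 0; the number of blocks of size ≥ j is rank(N^{j−1}) − rank(N^j), giving [2, 1, 1]. So we have 1 block(s) of size 3, 1 block(s) of size 1 → block sizes [3, 1]

Assembling the blocks gives a Jordan form
J =
  [0, 1, 0, 0]
  [0, 0, 1, 0]
  [0, 0, 0, 0]
  [0, 0, 0, 0]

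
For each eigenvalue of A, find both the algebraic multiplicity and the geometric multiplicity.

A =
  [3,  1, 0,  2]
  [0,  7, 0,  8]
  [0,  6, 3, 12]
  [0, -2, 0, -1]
λ = 3: alg = 4, geom = 3

Step 1 — factor the characteristic polynomial to read off the algebraic multiplicities:
  χ_A(x) = (x - 3)^4

Step 2 — compute geometric multiplicities via the rank-nullity identity g(λ) = n − rank(A − λI):
  rank(A − (3)·I) = 1, so dim ker(A − (3)·I) = n − 1 = 3

Summary:
  λ = 3: algebraic multiplicity = 4, geometric multiplicity = 3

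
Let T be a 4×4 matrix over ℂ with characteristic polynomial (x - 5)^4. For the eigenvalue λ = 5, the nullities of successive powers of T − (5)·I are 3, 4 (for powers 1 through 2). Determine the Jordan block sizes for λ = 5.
Block sizes for λ = 5: [2, 1, 1]

From the dimensions of kernels of powers, the number of Jordan blocks of size at least j is d_j − d_{j−1} where d_j = dim ker(N^j) (with d_0 = 0). Computing the differences gives [3, 1].
The number of blocks of size exactly k is (#blocks of size ≥ k) − (#blocks of size ≥ k + 1), so the partition is: 2 block(s) of size 1, 1 block(s) of size 2.
In nonincreasing order the block sizes are [2, 1, 1].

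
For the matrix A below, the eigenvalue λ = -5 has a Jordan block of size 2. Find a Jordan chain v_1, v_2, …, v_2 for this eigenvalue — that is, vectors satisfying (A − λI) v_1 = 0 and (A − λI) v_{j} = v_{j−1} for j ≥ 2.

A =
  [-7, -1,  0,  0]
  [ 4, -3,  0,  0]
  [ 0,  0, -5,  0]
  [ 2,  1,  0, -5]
A Jordan chain for λ = -5 of length 2:
v_1 = (-2, 4, 0, 2)ᵀ
v_2 = (1, 0, 0, 0)ᵀ

Let N = A − (-5)·I. We want v_2 with N^2 v_2 = 0 but N^1 v_2 ≠ 0; then v_{j-1} := N · v_j for j = 2, …, 2.

Pick v_2 = (1, 0, 0, 0)ᵀ.
Then v_1 = N · v_2 = (-2, 4, 0, 2)ᵀ.

Sanity check: (A − (-5)·I) v_1 = (0, 0, 0, 0)ᵀ = 0. ✓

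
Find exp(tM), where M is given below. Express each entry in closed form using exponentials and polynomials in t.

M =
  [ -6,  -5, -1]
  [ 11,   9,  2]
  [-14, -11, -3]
e^{tM} =
  [-5*t^2/2 - 6*t + 1, -2*t^2 - 5*t, -t^2/2 - t]
  [5*t^2/2 + 11*t, 2*t^2 + 9*t + 1, t^2/2 + 2*t]
  [5*t^2/2 - 14*t, 2*t^2 - 11*t, t^2/2 - 3*t + 1]

Strategy: write M = P · J · P⁻¹ where J is a Jordan canonical form, so e^{tM} = P · e^{tJ} · P⁻¹, and e^{tJ} can be computed block-by-block.

M has Jordan form
J =
  [0, 1, 0]
  [0, 0, 1]
  [0, 0, 0]
(up to reordering of blocks).

Per-block formulas:
  For a 3×3 Jordan block J_3(0): exp(t · J_3(0)) = e^(0t)·(I + t·N + (t^2/2)·N^2), where N is the 3×3 nilpotent shift.

After assembling e^{tJ} and conjugating by P, we get:

e^{tM} =
  [-5*t^2/2 - 6*t + 1, -2*t^2 - 5*t, -t^2/2 - t]
  [5*t^2/2 + 11*t, 2*t^2 + 9*t + 1, t^2/2 + 2*t]
  [5*t^2/2 - 14*t, 2*t^2 - 11*t, t^2/2 - 3*t + 1]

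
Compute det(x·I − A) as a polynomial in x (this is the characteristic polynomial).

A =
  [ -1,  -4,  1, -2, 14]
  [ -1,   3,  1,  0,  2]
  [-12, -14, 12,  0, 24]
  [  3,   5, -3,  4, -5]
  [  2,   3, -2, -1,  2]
x^5 - 20*x^4 + 150*x^3 - 500*x^2 + 625*x

Expanding det(x·I − A) (e.g. by cofactor expansion or by noting that A is similar to its Jordan form J, which has the same characteristic polynomial as A) gives
  χ_A(x) = x^5 - 20*x^4 + 150*x^3 - 500*x^2 + 625*x
which factors as x*(x - 5)^4. The eigenvalues (with algebraic multiplicities) are λ = 0 with multiplicity 1, λ = 5 with multiplicity 4.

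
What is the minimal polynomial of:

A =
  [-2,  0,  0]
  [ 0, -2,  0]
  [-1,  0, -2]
x^2 + 4*x + 4

The characteristic polynomial is χ_A(x) = (x + 2)^3, so the eigenvalues are known. The minimal polynomial is
  m_A(x) = Π_λ (x − λ)^{k_λ}
where k_λ is the size of the *largest* Jordan block for λ (equivalently, the smallest k with (A − λI)^k v = 0 for every generalised eigenvector v of λ).

  λ = -2: largest Jordan block has size 2, contributing (x + 2)^2

So m_A(x) = (x + 2)^2 = x^2 + 4*x + 4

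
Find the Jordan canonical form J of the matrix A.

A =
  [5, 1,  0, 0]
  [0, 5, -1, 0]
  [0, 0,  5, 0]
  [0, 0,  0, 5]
J_3(5) ⊕ J_1(5)

The characteristic polynomial is
  det(x·I − A) = x^4 - 20*x^3 + 150*x^2 - 500*x + 625 = (x - 5)^4

Eigenvalues and multiplicities (the geometric multiplicity of λ is n − rank(A − λI), which equals the number of Jordan blocks for λ):
  λ = 5: algebraic multiplicity = 4, geometric multiplicity = 2

Determining the block sizes for each eigenvalue:
  λ = 5: with am = 4 and gm = 2, the partition is not yet determined (e.g. several partitions of 4 into 2 parts exist). Let N = A − (5)·I. Computing rank(N^1) = 2, rank(N^2) = 1, rank(N^3) = 0; the number of blocks of size ≥ j is rank(N^{j−1}) − rank(N^j), giving [2, 1, 1]. So we have 1 block(s) of size 3, 1 block(s) of size 1 → block sizes [3, 1]

Assembling the blocks gives a Jordan form
J =
  [5, 1, 0, 0]
  [0, 5, 1, 0]
  [0, 0, 5, 0]
  [0, 0, 0, 5]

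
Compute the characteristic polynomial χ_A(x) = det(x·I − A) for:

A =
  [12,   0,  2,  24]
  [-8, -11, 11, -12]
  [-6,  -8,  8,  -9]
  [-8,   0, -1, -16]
x^4 + 7*x^3 + 15*x^2 + 13*x + 4

Expanding det(x·I − A) (e.g. by cofactor expansion or by noting that A is similar to its Jordan form J, which has the same characteristic polynomial as A) gives
  χ_A(x) = x^4 + 7*x^3 + 15*x^2 + 13*x + 4
which factors as (x + 1)^3*(x + 4). The eigenvalues (with algebraic multiplicities) are λ = -4 with multiplicity 1, λ = -1 with multiplicity 3.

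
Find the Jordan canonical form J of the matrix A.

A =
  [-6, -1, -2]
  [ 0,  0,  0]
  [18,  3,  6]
J_2(0) ⊕ J_1(0)

The characteristic polynomial is
  det(x·I − A) = x^3

Eigenvalues and multiplicities (the geometric multiplicity of λ is n − rank(A − λI), which equals the number of Jordan blocks for λ):
  λ = 0: algebraic multiplicity = 3, geometric multiplicity = 2

Determining the block sizes for each eigenvalue:
  λ = 0: 2 blocks summing to 3 forces exactly one block of size 2 and the rest size 1 → block sizes [2, 1]

Assembling the blocks gives a Jordan form
J =
  [0, 1, 0]
  [0, 0, 0]
  [0, 0, 0]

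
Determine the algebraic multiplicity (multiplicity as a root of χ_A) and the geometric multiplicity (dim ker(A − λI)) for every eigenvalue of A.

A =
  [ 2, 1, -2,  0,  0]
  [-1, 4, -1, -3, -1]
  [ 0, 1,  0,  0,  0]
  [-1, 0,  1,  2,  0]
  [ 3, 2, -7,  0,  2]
λ = 2: alg = 5, geom = 2

Step 1 — factor the characteristic polynomial to read off the algebraic multiplicities:
  χ_A(x) = (x - 2)^5

Step 2 — compute geometric multiplicities via the rank-nullity identity g(λ) = n − rank(A − λI):
  rank(A − (2)·I) = 3, so dim ker(A − (2)·I) = n − 3 = 2

Summary:
  λ = 2: algebraic multiplicity = 5, geometric multiplicity = 2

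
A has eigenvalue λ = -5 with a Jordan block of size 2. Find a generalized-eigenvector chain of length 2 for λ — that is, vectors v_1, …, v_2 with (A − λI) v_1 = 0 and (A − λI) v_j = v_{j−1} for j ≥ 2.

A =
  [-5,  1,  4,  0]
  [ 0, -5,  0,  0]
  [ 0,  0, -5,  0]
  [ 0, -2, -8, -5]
A Jordan chain for λ = -5 of length 2:
v_1 = (1, 0, 0, -2)ᵀ
v_2 = (0, 1, 0, 0)ᵀ

Let N = A − (-5)·I. We want v_2 with N^2 v_2 = 0 but N^1 v_2 ≠ 0; then v_{j-1} := N · v_j for j = 2, …, 2.

Pick v_2 = (0, 1, 0, 0)ᵀ.
Then v_1 = N · v_2 = (1, 0, 0, -2)ᵀ.

Sanity check: (A − (-5)·I) v_1 = (0, 0, 0, 0)ᵀ = 0. ✓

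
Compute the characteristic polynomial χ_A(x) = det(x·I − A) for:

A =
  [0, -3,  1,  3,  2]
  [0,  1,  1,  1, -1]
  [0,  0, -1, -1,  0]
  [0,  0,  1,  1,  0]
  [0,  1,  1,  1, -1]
x^5

Expanding det(x·I − A) (e.g. by cofactor expansion or by noting that A is similar to its Jordan form J, which has the same characteristic polynomial as A) gives
  χ_A(x) = x^5
which factors as x^5. The eigenvalues (with algebraic multiplicities) are λ = 0 with multiplicity 5.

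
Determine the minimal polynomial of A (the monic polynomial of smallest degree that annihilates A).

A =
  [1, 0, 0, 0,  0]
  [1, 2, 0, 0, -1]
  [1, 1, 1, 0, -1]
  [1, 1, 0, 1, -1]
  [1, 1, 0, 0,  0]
x^2 - 2*x + 1

The characteristic polynomial is χ_A(x) = (x - 1)^5, so the eigenvalues are known. The minimal polynomial is
  m_A(x) = Π_λ (x − λ)^{k_λ}
where k_λ is the size of the *largest* Jordan block for λ (equivalently, the smallest k with (A − λI)^k v = 0 for every generalised eigenvector v of λ).

  λ = 1: largest Jordan block has size 2, contributing (x − 1)^2

So m_A(x) = (x - 1)^2 = x^2 - 2*x + 1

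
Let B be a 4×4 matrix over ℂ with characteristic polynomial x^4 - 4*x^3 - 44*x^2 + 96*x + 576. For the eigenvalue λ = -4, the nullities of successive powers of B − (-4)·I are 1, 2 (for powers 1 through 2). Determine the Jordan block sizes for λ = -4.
Block sizes for λ = -4: [2]

From the dimensions of kernels of powers, the number of Jordan blocks of size at least j is d_j − d_{j−1} where d_j = dim ker(N^j) (with d_0 = 0). Computing the differences gives [1, 1].
The number of blocks of size exactly k is (#blocks of size ≥ k) − (#blocks of size ≥ k + 1), so the partition is: 1 block(s) of size 2.
In nonincreasing order the block sizes are [2].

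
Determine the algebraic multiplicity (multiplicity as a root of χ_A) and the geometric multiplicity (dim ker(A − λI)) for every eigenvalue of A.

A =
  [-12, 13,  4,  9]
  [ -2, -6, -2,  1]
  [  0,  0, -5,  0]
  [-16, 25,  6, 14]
λ = -5: alg = 3, geom = 2; λ = 6: alg = 1, geom = 1

Step 1 — factor the characteristic polynomial to read off the algebraic multiplicities:
  χ_A(x) = (x - 6)*(x + 5)^3

Step 2 — compute geometric multiplicities via the rank-nullity identity g(λ) = n − rank(A − λI):
  rank(A − (-5)·I) = 2, so dim ker(A − (-5)·I) = n − 2 = 2
  rank(A − (6)·I) = 3, so dim ker(A − (6)·I) = n − 3 = 1

Summary:
  λ = -5: algebraic multiplicity = 3, geometric multiplicity = 2
  λ = 6: algebraic multiplicity = 1, geometric multiplicity = 1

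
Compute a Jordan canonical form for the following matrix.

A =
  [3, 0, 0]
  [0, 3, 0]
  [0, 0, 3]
J_1(3) ⊕ J_1(3) ⊕ J_1(3)

The characteristic polynomial is
  det(x·I − A) = x^3 - 9*x^2 + 27*x - 27 = (x - 3)^3

Eigenvalues and multiplicities (the geometric multiplicity of λ is n − rank(A − λI), which equals the number of Jordan blocks for λ):
  λ = 3: algebraic multiplicity = 3, geometric multiplicity = 3

Determining the block sizes for each eigenvalue:
  λ = 3: gm = am = 3, so every block has size 1 → block sizes [1, 1, 1]

Assembling the blocks gives a Jordan form
J =
  [3, 0, 0]
  [0, 3, 0]
  [0, 0, 3]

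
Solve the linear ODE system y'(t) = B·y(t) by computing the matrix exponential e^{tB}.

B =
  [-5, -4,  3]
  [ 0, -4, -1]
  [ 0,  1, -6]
e^{tB} =
  [exp(-5*t), -t^2*exp(-5*t)/2 - 4*t*exp(-5*t), t^2*exp(-5*t)/2 + 3*t*exp(-5*t)]
  [0, t*exp(-5*t) + exp(-5*t), -t*exp(-5*t)]
  [0, t*exp(-5*t), -t*exp(-5*t) + exp(-5*t)]

Strategy: write B = P · J · P⁻¹ where J is a Jordan canonical form, so e^{tB} = P · e^{tJ} · P⁻¹, and e^{tJ} can be computed block-by-block.

B has Jordan form
J =
  [-5,  1,  0]
  [ 0, -5,  1]
  [ 0,  0, -5]
(up to reordering of blocks).

Per-block formulas:
  For a 3×3 Jordan block J_3(-5): exp(t · J_3(-5)) = e^(-5t)·(I + t·N + (t^2/2)·N^2), where N is the 3×3 nilpotent shift.

After assembling e^{tJ} and conjugating by P, we get:

e^{tB} =
  [exp(-5*t), -t^2*exp(-5*t)/2 - 4*t*exp(-5*t), t^2*exp(-5*t)/2 + 3*t*exp(-5*t)]
  [0, t*exp(-5*t) + exp(-5*t), -t*exp(-5*t)]
  [0, t*exp(-5*t), -t*exp(-5*t) + exp(-5*t)]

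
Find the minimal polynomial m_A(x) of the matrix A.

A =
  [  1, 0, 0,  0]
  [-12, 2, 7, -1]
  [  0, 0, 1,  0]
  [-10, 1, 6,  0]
x^3 - 3*x^2 + 3*x - 1

The characteristic polynomial is χ_A(x) = (x - 1)^4, so the eigenvalues are known. The minimal polynomial is
  m_A(x) = Π_λ (x − λ)^{k_λ}
where k_λ is the size of the *largest* Jordan block for λ (equivalently, the smallest k with (A − λI)^k v = 0 for every generalised eigenvector v of λ).

  λ = 1: largest Jordan block has size 3, contributing (x − 1)^3

So m_A(x) = (x - 1)^3 = x^3 - 3*x^2 + 3*x - 1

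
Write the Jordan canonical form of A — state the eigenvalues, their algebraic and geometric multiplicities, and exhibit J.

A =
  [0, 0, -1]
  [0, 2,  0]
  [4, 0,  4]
J_2(2) ⊕ J_1(2)

The characteristic polynomial is
  det(x·I − A) = x^3 - 6*x^2 + 12*x - 8 = (x - 2)^3

Eigenvalues and multiplicities (the geometric multiplicity of λ is n − rank(A − λI), which equals the number of Jordan blocks for λ):
  λ = 2: algebraic multiplicity = 3, geometric multiplicity = 2

Determining the block sizes for each eigenvalue:
  λ = 2: 2 blocks summing to 3 forces exactly one block of size 2 and the rest size 1 → block sizes [2, 1]

Assembling the blocks gives a Jordan form
J =
  [2, 1, 0]
  [0, 2, 0]
  [0, 0, 2]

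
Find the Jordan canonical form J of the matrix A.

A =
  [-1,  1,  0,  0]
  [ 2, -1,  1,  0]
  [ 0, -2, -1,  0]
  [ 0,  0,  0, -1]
J_3(-1) ⊕ J_1(-1)

The characteristic polynomial is
  det(x·I − A) = x^4 + 4*x^3 + 6*x^2 + 4*x + 1 = (x + 1)^4

Eigenvalues and multiplicities (the geometric multiplicity of λ is n − rank(A − λI), which equals the number of Jordan blocks for λ):
  λ = -1: algebraic multiplicity = 4, geometric multiplicity = 2

Determining the block sizes for each eigenvalue:
  λ = -1: with am = 4 and gm = 2, the partition is not yet determined (e.g. several partitions of 4 into 2 parts exist). Let N = A − (-1)·I. Computing rank(N^1) = 2, rank(N^2) = 1, rank(N^3) = 0; the number of blocks of size ≥ j is rank(N^{j−1}) − rank(N^j), giving [2, 1, 1]. So we have 1 block(s) of size 3, 1 block(s) of size 1 → block sizes [3, 1]

Assembling the blocks gives a Jordan form
J =
  [-1,  1,  0,  0]
  [ 0, -1,  1,  0]
  [ 0,  0, -1,  0]
  [ 0,  0,  0, -1]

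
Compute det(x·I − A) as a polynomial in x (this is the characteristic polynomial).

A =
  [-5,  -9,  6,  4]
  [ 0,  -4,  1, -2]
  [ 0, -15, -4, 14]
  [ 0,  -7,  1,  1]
x^4 + 12*x^3 + 30*x^2 - 100*x - 375

Expanding det(x·I − A) (e.g. by cofactor expansion or by noting that A is similar to its Jordan form J, which has the same characteristic polynomial as A) gives
  χ_A(x) = x^4 + 12*x^3 + 30*x^2 - 100*x - 375
which factors as (x - 3)*(x + 5)^3. The eigenvalues (with algebraic multiplicities) are λ = -5 with multiplicity 3, λ = 3 with multiplicity 1.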